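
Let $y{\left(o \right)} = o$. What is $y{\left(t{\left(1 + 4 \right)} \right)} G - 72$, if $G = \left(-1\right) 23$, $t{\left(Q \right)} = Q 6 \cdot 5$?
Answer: $-3522$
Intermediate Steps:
$t{\left(Q \right)} = 30 Q$ ($t{\left(Q \right)} = 6 Q 5 = 30 Q$)
$G = -23$
$y{\left(t{\left(1 + 4 \right)} \right)} G - 72 = 30 \left(1 + 4\right) \left(-23\right) - 72 = 30 \cdot 5 \left(-23\right) - 72 = 150 \left(-23\right) - 72 = -3450 - 72 = -3522$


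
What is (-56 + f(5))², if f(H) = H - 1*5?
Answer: 3136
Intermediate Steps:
f(H) = -5 + H (f(H) = H - 5 = -5 + H)
(-56 + f(5))² = (-56 + (-5 + 5))² = (-56 + 0)² = (-56)² = 3136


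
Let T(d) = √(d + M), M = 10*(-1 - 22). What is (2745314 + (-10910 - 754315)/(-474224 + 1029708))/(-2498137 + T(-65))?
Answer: -200505371541338573/182452768140027104 - 80261959829*I*√295/182452768140027104 ≈ -1.0989 - 7.5556e-6*I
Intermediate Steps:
M = -230 (M = 10*(-23) = -230)
T(d) = √(-230 + d) (T(d) = √(d - 230) = √(-230 + d))
(2745314 + (-10910 - 754315)/(-474224 + 1029708))/(-2498137 + T(-65)) = (2745314 + (-10910 - 754315)/(-474224 + 1029708))/(-2498137 + √(-230 - 65)) = (2745314 - 765225/555484)/(-2498137 + √(-295)) = (2745314 - 765225*1/555484)/(-2498137 + I*√295) = (2745314 - 40275/29236)/(-2498137 + I*√295) = 80261959829/(29236*(-2498137 + I*√295))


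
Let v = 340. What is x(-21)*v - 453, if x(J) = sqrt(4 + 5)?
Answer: 567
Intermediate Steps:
x(J) = 3 (x(J) = sqrt(9) = 3)
x(-21)*v - 453 = 3*340 - 453 = 1020 - 453 = 567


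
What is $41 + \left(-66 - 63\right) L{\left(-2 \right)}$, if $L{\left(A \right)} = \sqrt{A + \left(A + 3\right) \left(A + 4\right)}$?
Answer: $41$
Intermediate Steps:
$L{\left(A \right)} = \sqrt{A + \left(3 + A\right) \left(4 + A\right)}$
$41 + \left(-66 - 63\right) L{\left(-2 \right)} = 41 + \left(-66 - 63\right) \sqrt{12 + \left(-2\right)^{2} + 8 \left(-2\right)} = 41 + \left(-66 - 63\right) \sqrt{12 + 4 - 16} = 41 - 129 \sqrt{0} = 41 - 0 = 41 + 0 = 41$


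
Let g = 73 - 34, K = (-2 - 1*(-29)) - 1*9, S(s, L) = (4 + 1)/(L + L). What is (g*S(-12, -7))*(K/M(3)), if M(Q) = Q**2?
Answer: -195/7 ≈ -27.857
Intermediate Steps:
S(s, L) = 5/(2*L) (S(s, L) = 5/((2*L)) = 5*(1/(2*L)) = 5/(2*L))
K = 18 (K = (-2 + 29) - 9 = 27 - 9 = 18)
g = 39
(g*S(-12, -7))*(K/M(3)) = (39*((5/2)/(-7)))*(18/(3**2)) = (39*((5/2)*(-1/7)))*(18/9) = (39*(-5/14))*(18*(1/9)) = -195/14*2 = -195/7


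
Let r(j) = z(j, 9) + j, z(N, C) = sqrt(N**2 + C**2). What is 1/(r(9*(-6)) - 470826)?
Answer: -17440/8212147089 - sqrt(37)/24636441267 ≈ -2.1239e-6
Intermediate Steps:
z(N, C) = sqrt(C**2 + N**2)
r(j) = j + sqrt(81 + j**2) (r(j) = sqrt(9**2 + j**2) + j = sqrt(81 + j**2) + j = j + sqrt(81 + j**2))
1/(r(9*(-6)) - 470826) = 1/((9*(-6) + sqrt(81 + (9*(-6))**2)) - 470826) = 1/((-54 + sqrt(81 + (-54)**2)) - 470826) = 1/((-54 + sqrt(81 + 2916)) - 470826) = 1/((-54 + sqrt(2997)) - 470826) = 1/((-54 + 9*sqrt(37)) - 470826) = 1/(-470880 + 9*sqrt(37))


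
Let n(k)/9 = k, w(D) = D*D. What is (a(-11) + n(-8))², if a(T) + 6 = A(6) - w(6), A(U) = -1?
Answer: 13225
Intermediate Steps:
w(D) = D²
n(k) = 9*k
a(T) = -43 (a(T) = -6 + (-1 - 1*6²) = -6 + (-1 - 1*36) = -6 + (-1 - 36) = -6 - 37 = -43)
(a(-11) + n(-8))² = (-43 + 9*(-8))² = (-43 - 72)² = (-115)² = 13225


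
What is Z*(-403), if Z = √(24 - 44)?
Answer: -806*I*√5 ≈ -1802.3*I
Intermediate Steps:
Z = 2*I*√5 (Z = √(-20) = 2*I*√5 ≈ 4.4721*I)
Z*(-403) = (2*I*√5)*(-403) = -806*I*√5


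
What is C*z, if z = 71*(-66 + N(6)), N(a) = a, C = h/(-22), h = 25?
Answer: 53250/11 ≈ 4840.9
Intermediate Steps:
C = -25/22 (C = 25/(-22) = 25*(-1/22) = -25/22 ≈ -1.1364)
z = -4260 (z = 71*(-66 + 6) = 71*(-60) = -4260)
C*z = -25/22*(-4260) = 53250/11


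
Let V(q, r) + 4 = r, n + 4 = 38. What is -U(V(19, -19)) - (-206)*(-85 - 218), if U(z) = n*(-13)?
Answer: -61976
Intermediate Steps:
n = 34 (n = -4 + 38 = 34)
V(q, r) = -4 + r
U(z) = -442 (U(z) = 34*(-13) = -442)
-U(V(19, -19)) - (-206)*(-85 - 218) = -1*(-442) - (-206)*(-85 - 218) = 442 - (-206)*(-303) = 442 - 1*62418 = 442 - 62418 = -61976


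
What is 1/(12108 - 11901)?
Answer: 1/207 ≈ 0.0048309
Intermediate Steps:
1/(12108 - 11901) = 1/207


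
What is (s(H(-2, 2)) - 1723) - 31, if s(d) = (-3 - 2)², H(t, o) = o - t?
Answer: -1729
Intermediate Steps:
s(d) = 25 (s(d) = (-5)² = 25)
(s(H(-2, 2)) - 1723) - 31 = (25 - 1723) - 31 = -1698 - 31 = -1729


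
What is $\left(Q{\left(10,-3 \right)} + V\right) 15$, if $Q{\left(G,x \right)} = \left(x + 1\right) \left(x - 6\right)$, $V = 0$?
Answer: $270$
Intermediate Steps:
$Q{\left(G,x \right)} = \left(1 + x\right) \left(-6 + x\right)$
$\left(Q{\left(10,-3 \right)} + V\right) 15 = \left(\left(-6 + \left(-3\right)^{2} - -15\right) + 0\right) 15 = \left(\left(-6 + 9 + 15\right) + 0\right) 15 = \left(18 + 0\right) 15 = 18 \cdot 15 = 270$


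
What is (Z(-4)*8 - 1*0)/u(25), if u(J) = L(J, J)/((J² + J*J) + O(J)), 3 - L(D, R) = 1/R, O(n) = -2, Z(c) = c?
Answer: -499200/37 ≈ -13492.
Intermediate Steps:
L(D, R) = 3 - 1/R
u(J) = (3 - 1/J)/(-2 + 2*J²) (u(J) = (3 - 1/J)/((J² + J*J) - 2) = (3 - 1/J)/((J² + J²) - 2) = (3 - 1/J)/(2*J² - 2) = (3 - 1/J)/(-2 + 2*J²))
(Z(-4)*8 - 1*0)/u(25) = (-4*8 - 1*0)/(((½)*(-1 + 3*25)/(25*(-1 + 25²)))) = (-32 + 0)/(((½)*(1/25)*(-1 + 75)/(-1 + 625))) = -32/((½)*(1/25)*74/624) = -32/((½)*(1/25)*(1/624)*74) = -32/37/15600 = -32*15600/37 = -499200/37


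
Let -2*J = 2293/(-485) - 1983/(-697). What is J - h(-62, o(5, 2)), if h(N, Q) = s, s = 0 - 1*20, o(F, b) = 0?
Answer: 7079133/338045 ≈ 20.941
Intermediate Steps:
s = -20 (s = 0 - 20 = -20)
h(N, Q) = -20
J = 318233/338045 (J = -(2293/(-485) - 1983/(-697))/2 = -(2293*(-1/485) - 1983*(-1/697))/2 = -(-2293/485 + 1983/697)/2 = -½*(-636466/338045) = 318233/338045 ≈ 0.94139)
J - h(-62, o(5, 2)) = 318233/338045 - 1*(-20) = 318233/338045 + 20 = 7079133/338045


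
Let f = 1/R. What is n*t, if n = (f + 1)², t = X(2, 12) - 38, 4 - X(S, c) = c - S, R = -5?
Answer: -704/25 ≈ -28.160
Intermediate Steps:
f = -⅕ (f = 1/(-5) = -⅕ ≈ -0.20000)
X(S, c) = 4 + S - c (X(S, c) = 4 - (c - S) = 4 + (S - c) = 4 + S - c)
t = -44 (t = (4 + 2 - 1*12) - 38 = (4 + 2 - 12) - 38 = -6 - 38 = -44)
n = 16/25 (n = (-⅕ + 1)² = (⅘)² = 16/25 ≈ 0.64000)
n*t = (16/25)*(-44) = -704/25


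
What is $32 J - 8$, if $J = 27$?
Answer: $856$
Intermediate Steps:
$32 J - 8 = 32 \cdot 27 - 8 = 864 - 8 = 856$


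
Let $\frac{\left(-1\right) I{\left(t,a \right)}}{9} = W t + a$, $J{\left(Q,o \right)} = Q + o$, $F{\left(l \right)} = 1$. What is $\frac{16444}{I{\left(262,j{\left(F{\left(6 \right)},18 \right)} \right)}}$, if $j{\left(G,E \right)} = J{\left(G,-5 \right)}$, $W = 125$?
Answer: $- \frac{8222}{147357} \approx -0.055796$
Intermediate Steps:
$j{\left(G,E \right)} = -5 + G$ ($j{\left(G,E \right)} = G - 5 = -5 + G$)
$I{\left(t,a \right)} = - 1125 t - 9 a$ ($I{\left(t,a \right)} = - 9 \left(125 t + a\right) = - 9 \left(a + 125 t\right) = - 1125 t - 9 a$)
$\frac{16444}{I{\left(262,j{\left(F{\left(6 \right)},18 \right)} \right)}} = \frac{16444}{\left(-1125\right) 262 - 9 \left(-5 + 1\right)} = \frac{16444}{-294750 - -36} = \frac{16444}{-294750 + 36} = \frac{16444}{-294714} = 16444 \left(- \frac{1}{294714}\right) = - \frac{8222}{147357}$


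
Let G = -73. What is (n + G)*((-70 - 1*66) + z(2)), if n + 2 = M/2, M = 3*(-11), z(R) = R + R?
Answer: 12078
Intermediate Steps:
z(R) = 2*R
M = -33
n = -37/2 (n = -2 - 33/2 = -37/2 ≈ -18.500)
(n + G)*((-70 - 1*66) + z(2)) = (-37/2 - 73)*((-70 - 1*66) + 2*2) = -183*((-70 - 66) + 4)/2 = -183*(-136 + 4)/2 = -183/2*(-132) = 12078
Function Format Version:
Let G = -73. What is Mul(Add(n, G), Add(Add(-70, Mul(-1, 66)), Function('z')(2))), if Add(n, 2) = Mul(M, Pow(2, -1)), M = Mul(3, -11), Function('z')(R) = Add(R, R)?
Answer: 12078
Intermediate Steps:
Function('z')(R) = Mul(2, R)
M = -33
n = Rational(-37, 2) (n = Add(-2, Mul(-33, Pow(2, -1))) = Add(-2, Mul(-33, Rational(1, 2))) = Add(-2, Rational(-33, 2)) = Rational(-37, 2) ≈ -18.500)
Mul(Add(n, G), Add(Add(-70, Mul(-1, 66)), Function('z')(2))) = Mul(Add(Rational(-37, 2), -73), Add(Add(-70, Mul(-1, 66)), Mul(2, 2))) = Mul(Rational(-183, 2), Add(Add(-70, -66), 4)) = Mul(Rational(-183, 2), Add(-136, 4)) = Mul(Rational(-183, 2), -132) = 12078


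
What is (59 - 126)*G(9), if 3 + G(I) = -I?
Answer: 804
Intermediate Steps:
G(I) = -3 - I
(59 - 126)*G(9) = (59 - 126)*(-3 - 1*9) = -67*(-3 - 9) = -67*(-12) = 804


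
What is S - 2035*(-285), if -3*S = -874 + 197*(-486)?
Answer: 1836541/3 ≈ 6.1218e+5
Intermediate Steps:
S = 96616/3 (S = -(-874 + 197*(-486))/3 = -(-874 - 95742)/3 = -1/3*(-96616) = 96616/3 ≈ 32205.)
S - 2035*(-285) = 96616/3 - 2035*(-285) = 96616/3 - 1*(-579975) = 96616/3 + 579975 = 1836541/3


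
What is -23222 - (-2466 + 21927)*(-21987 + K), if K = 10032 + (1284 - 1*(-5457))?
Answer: 101446432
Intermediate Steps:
K = 16773 (K = 10032 + (1284 + 5457) = 10032 + 6741 = 16773)
-23222 - (-2466 + 21927)*(-21987 + K) = -23222 - (-2466 + 21927)*(-21987 + 16773) = -23222 - 19461*(-5214) = -23222 - 1*(-101469654) = -23222 + 101469654 = 101446432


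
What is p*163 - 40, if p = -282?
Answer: -46006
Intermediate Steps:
p*163 - 40 = -282*163 - 40 = -45966 - 40 = -46006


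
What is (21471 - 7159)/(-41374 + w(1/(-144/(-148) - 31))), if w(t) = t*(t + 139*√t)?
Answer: -225540256738246078530/652005473450893306567 + 22713547966934*I*√41107/652005473450893306567 ≈ -0.34592 + 7.063e-6*I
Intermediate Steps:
(21471 - 7159)/(-41374 + w(1/(-144/(-148) - 31))) = (21471 - 7159)/(-41374 + ((1/(-144/(-148) - 31))² + 139*(1/(-144/(-148) - 31))^(3/2))) = 14312/(-41374 + ((1/(-144*(-1/148) - 31))² + 139*(1/(-144*(-1/148) - 31))^(3/2))) = 14312/(-41374 + ((1/(36/37 - 31))² + 139*(1/(36/37 - 31))^(3/2))) = 14312/(-41374 + ((1/(-1111/37))² + 139*(1/(-1111/37))^(3/2))) = 14312/(-41374 + ((-37/1111)² + 139*(-37/1111)^(3/2))) = 14312/(-41374 + (1369/1234321 + 139*(-37*I*√41107/1234321))) = 14312/(-41374 + (1369/1234321 - 5143*I*√41107/1234321)) = 14312/(-51068795685/1234321 - 5143*I*√41107/1234321)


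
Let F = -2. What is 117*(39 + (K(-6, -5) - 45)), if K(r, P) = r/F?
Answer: -351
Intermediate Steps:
K(r, P) = -r/2 (K(r, P) = r/(-2) = r*(-½) = -r/2)
117*(39 + (K(-6, -5) - 45)) = 117*(39 + (-½*(-6) - 45)) = 117*(39 + (3 - 45)) = 117*(39 - 42) = 117*(-3) = -351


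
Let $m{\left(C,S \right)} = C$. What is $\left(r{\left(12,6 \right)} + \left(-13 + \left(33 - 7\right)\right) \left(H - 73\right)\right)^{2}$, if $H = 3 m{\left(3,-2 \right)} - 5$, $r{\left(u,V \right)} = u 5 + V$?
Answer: $690561$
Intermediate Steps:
$r{\left(u,V \right)} = V + 5 u$ ($r{\left(u,V \right)} = 5 u + V = V + 5 u$)
$H = 4$ ($H = 3 \cdot 3 - 5 = 9 - 5 = 4$)
$\left(r{\left(12,6 \right)} + \left(-13 + \left(33 - 7\right)\right) \left(H - 73\right)\right)^{2} = \left(\left(6 + 5 \cdot 12\right) + \left(-13 + \left(33 - 7\right)\right) \left(4 - 73\right)\right)^{2} = \left(\left(6 + 60\right) + \left(-13 + \left(33 - 7\right)\right) \left(-69\right)\right)^{2} = \left(66 + \left(-13 + 26\right) \left(-69\right)\right)^{2} = \left(66 + 13 \left(-69\right)\right)^{2} = \left(66 - 897\right)^{2} = \left(-831\right)^{2} = 690561$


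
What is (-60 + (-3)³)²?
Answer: 7569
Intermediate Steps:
(-60 + (-3)³)² = (-60 - 27)² = (-87)² = 7569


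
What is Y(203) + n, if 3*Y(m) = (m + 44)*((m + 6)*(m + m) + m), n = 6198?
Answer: 21027673/3 ≈ 7.0092e+6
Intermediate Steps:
Y(m) = (44 + m)*(m + 2*m*(6 + m))/3 (Y(m) = ((m + 44)*((m + 6)*(m + m) + m))/3 = ((44 + m)*((6 + m)*(2*m) + m))/3 = ((44 + m)*(2*m*(6 + m) + m))/3 = ((44 + m)*(m + 2*m*(6 + m)))/3 = (44 + m)*(m + 2*m*(6 + m))/3)
Y(203) + n = (⅓)*203*(572 + 2*203² + 101*203) + 6198 = (⅓)*203*(572 + 2*41209 + 20503) + 6198 = (⅓)*203*(572 + 82418 + 20503) + 6198 = (⅓)*203*103493 + 6198 = 21009079/3 + 6198 = 21027673/3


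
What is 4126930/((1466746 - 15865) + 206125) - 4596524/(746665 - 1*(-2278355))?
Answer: 608447242682/626559536265 ≈ 0.97109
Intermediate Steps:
4126930/((1466746 - 15865) + 206125) - 4596524/(746665 - 1*(-2278355)) = 4126930/(1450881 + 206125) - 4596524/(746665 + 2278355) = 4126930/1657006 - 4596524/3025020 = 4126930*(1/1657006) - 4596524*1/3025020 = 2063465/828503 - 1149131/756255 = 608447242682/626559536265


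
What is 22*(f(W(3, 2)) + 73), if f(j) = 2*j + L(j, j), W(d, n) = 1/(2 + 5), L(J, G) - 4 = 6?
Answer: 12826/7 ≈ 1832.3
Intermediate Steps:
L(J, G) = 10 (L(J, G) = 4 + 6 = 10)
W(d, n) = 1/7
f(j) = 10 + 2*j (f(j) = 2*j + 10 = 10 + 2*j)
22*(f(W(3, 2)) + 73) = 22*((10 + 2*(1/7)) + 73) = 22*((10 + 2/7) + 73) = 22*(72/7 + 73) = 22*(583/7) = 12826/7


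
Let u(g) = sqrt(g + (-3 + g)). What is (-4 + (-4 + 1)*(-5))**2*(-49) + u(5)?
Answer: -5929 + sqrt(7) ≈ -5926.4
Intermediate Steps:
u(g) = sqrt(-3 + 2*g)
(-4 + (-4 + 1)*(-5))**2*(-49) + u(5) = (-4 + (-4 + 1)*(-5))**2*(-49) + sqrt(-3 + 2*5) = (-4 - 3*(-5))**2*(-49) + sqrt(-3 + 10) = (-4 + 15)**2*(-49) + sqrt(7) = 11**2*(-49) + sqrt(7) = 121*(-49) + sqrt(7) = -5929 + sqrt(7)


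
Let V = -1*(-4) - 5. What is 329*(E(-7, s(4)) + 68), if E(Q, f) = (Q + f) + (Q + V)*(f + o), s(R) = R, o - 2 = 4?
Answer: -4935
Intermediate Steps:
o = 6 (o = 2 + 4 = 6)
V = -1 (V = 4 - 5 = -1)
E(Q, f) = Q + f + (-1 + Q)*(6 + f) (E(Q, f) = (Q + f) + (Q - 1)*(f + 6) = (Q + f) + (-1 + Q)*(6 + f) = Q + f + (-1 + Q)*(6 + f))
329*(E(-7, s(4)) + 68) = 329*((-6 + 7*(-7) - 7*4) + 68) = 329*((-6 - 49 - 28) + 68) = 329*(-83 + 68) = 329*(-15) = -4935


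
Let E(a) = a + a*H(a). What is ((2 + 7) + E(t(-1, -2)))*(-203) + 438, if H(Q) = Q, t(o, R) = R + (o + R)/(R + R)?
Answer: -23239/16 ≈ -1452.4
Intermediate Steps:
t(o, R) = R + (R + o)/(2*R) (t(o, R) = R + (R + o)/((2*R)) = R + (R + o)*(1/(2*R)) = R + (R + o)/(2*R))
E(a) = a + a² (E(a) = a + a*a = a + a²)
((2 + 7) + E(t(-1, -2)))*(-203) + 438 = ((2 + 7) + (½ - 2 + (½)*(-1)/(-2))*(1 + (½ - 2 + (½)*(-1)/(-2))))*(-203) + 438 = (9 + (½ - 2 + (½)*(-1)*(-½))*(1 + (½ - 2 + (½)*(-1)*(-½))))*(-203) + 438 = (9 + (½ - 2 + ¼)*(1 + (½ - 2 + ¼)))*(-203) + 438 = (9 - 5*(1 - 5/4)/4)*(-203) + 438 = (9 - 5/4*(-¼))*(-203) + 438 = (9 + 5/16)*(-203) + 438 = (149/16)*(-203) + 438 = -30247/16 + 438 = -23239/16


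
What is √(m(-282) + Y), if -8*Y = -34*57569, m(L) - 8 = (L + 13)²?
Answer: √1268149/2 ≈ 563.06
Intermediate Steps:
m(L) = 8 + (13 + L)² (m(L) = 8 + (L + 13)² = 8 + (13 + L)²)
Y = 978673/4 (Y = -(-17)*57569/4 = -⅛*(-1957346) = 978673/4 ≈ 2.4467e+5)
√(m(-282) + Y) = √((8 + (13 - 282)²) + 978673/4) = √((8 + (-269)²) + 978673/4) = √((8 + 72361) + 978673/4) = √(72369 + 978673/4) = √(1268149/4) = √1268149/2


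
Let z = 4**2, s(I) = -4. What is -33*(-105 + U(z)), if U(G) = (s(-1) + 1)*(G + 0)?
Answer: 5049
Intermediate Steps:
z = 16
U(G) = -3*G (U(G) = (-4 + 1)*(G + 0) = -3*G)
-33*(-105 + U(z)) = -33*(-105 - 3*16) = -33*(-105 - 48) = -33*(-153) = 5049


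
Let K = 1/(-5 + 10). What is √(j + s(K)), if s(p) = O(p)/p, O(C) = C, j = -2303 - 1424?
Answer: 9*I*√46 ≈ 61.041*I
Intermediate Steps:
j = -3727
K = ⅕ (K = 1/5 = ⅕ ≈ 0.20000)
s(p) = 1 (s(p) = p/p = 1)
√(j + s(K)) = √(-3727 + 1) = √(-3726) = 9*I*√46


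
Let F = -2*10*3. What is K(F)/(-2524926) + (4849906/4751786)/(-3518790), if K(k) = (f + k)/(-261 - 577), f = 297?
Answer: -524924213780029/2948231959659999501060 ≈ -1.7805e-7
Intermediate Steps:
F = -60 (F = -20*3 = -60)
K(k) = -297/838 - k/838 (K(k) = (297 + k)/(-261 - 577) = (297 + k)/(-838) = (297 + k)*(-1/838) = -297/838 - k/838)
K(F)/(-2524926) + (4849906/4751786)/(-3518790) = (-297/838 - 1/838*(-60))/(-2524926) + (4849906/4751786)/(-3518790) = (-297/838 + 30/419)*(-1/2524926) + (4849906*(1/4751786))*(-1/3518790) = -237/838*(-1/2524926) + (2424953/2375893)*(-1/3518790) = 79/705295996 - 2424953/8360268529470 = -524924213780029/2948231959659999501060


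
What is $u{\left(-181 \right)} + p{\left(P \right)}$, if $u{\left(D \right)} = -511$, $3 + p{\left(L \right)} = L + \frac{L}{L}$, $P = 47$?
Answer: $-466$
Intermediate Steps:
$p{\left(L \right)} = -2 + L$ ($p{\left(L \right)} = -3 + \left(L + \frac{L}{L}\right) = -3 + \left(L + 1\right) = -3 + \left(1 + L\right) = -2 + L$)
$u{\left(-181 \right)} + p{\left(P \right)} = -511 + \left(-2 + 47\right) = -511 + 45 = -466$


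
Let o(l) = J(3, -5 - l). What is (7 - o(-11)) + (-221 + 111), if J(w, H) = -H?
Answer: -97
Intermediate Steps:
o(l) = 5 + l (o(l) = -(-5 - l) = 5 + l)
(7 - o(-11)) + (-221 + 111) = (7 - (5 - 11)) + (-221 + 111) = (7 - 1*(-6)) - 110 = (7 + 6) - 110 = 13 - 110 = -97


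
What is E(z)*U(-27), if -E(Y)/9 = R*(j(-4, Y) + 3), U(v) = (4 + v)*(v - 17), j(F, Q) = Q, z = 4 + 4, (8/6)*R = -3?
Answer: 225423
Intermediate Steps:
R = -9/4 (R = (¾)*(-3) = -9/4 ≈ -2.2500)
z = 8
U(v) = (-17 + v)*(4 + v) (U(v) = (4 + v)*(-17 + v) = (-17 + v)*(4 + v))
E(Y) = 243/4 + 81*Y/4 (E(Y) = -(-81)*(Y + 3)/4 = -(-81)*(3 + Y)/4 = -9*(-27/4 - 9*Y/4) = 243/4 + 81*Y/4)
E(z)*U(-27) = (243/4 + (81/4)*8)*(-68 + (-27)² - 13*(-27)) = (243/4 + 162)*(-68 + 729 + 351) = (891/4)*1012 = 225423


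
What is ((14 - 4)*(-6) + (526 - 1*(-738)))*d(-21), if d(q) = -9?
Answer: -10836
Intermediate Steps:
((14 - 4)*(-6) + (526 - 1*(-738)))*d(-21) = ((14 - 4)*(-6) + (526 - 1*(-738)))*(-9) = (10*(-6) + (526 + 738))*(-9) = (-60 + 1264)*(-9) = 1204*(-9) = -10836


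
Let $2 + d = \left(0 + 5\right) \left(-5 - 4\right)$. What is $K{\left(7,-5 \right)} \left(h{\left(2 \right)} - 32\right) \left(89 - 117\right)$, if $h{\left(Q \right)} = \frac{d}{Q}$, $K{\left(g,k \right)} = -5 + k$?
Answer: $-15540$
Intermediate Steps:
$d = -47$ ($d = -2 + \left(0 + 5\right) \left(-5 - 4\right) = -2 + 5 \left(-9\right) = -2 - 45 = -47$)
$h{\left(Q \right)} = - \frac{47}{Q}$
$K{\left(7,-5 \right)} \left(h{\left(2 \right)} - 32\right) \left(89 - 117\right) = \left(-5 - 5\right) \left(- \frac{47}{2} - 32\right) \left(89 - 117\right) = - 10 \left(\left(-47\right) \frac{1}{2} - 32\right) \left(-28\right) = - 10 \left(- \frac{47}{2} - 32\right) \left(-28\right) = - 10 \left(\left(- \frac{111}{2}\right) \left(-28\right)\right) = \left(-10\right) 1554 = -15540$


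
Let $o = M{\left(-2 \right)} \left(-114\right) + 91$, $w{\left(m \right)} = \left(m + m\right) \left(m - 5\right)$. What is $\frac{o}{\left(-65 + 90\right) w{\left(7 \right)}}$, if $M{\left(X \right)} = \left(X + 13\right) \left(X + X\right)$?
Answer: $\frac{5107}{700} \approx 7.2957$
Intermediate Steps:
$w{\left(m \right)} = 2 m \left(-5 + m\right)$
$M{\left(X \right)} = 2 X \left(13 + X\right)$ ($M{\left(X \right)} = \left(13 + X\right) 2 X = 2 X \left(13 + X\right)$)
$o = 5107$ ($o = 2 \left(-2\right) \left(13 - 2\right) \left(-114\right) + 91 = 2 \left(-2\right) 11 \left(-114\right) + 91 = \left(-44\right) \left(-114\right) + 91 = 5016 + 91 = 5107$)
$\frac{o}{\left(-65 + 90\right) w{\left(7 \right)}} = \frac{5107}{\left(-65 + 90\right) 2 \cdot 7 \left(-5 + 7\right)} = \frac{5107}{25 \cdot 2 \cdot 7 \cdot 2} = \frac{5107}{25 \cdot 28} = \frac{5107}{700}$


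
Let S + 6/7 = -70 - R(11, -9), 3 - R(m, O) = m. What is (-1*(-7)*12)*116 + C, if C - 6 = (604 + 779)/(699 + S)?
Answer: 43426431/4453 ≈ 9752.2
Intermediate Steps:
R(m, O) = 3 - m
S = -440/7 (S = -6/7 + (-70 - (3 - 1*11)) = -6/7 + (-70 - (3 - 11)) = -6/7 + (-70 - 1*(-8)) = -6/7 + (-70 + 8) = -6/7 - 62 = -440/7 ≈ -62.857)
C = 36399/4453 (C = 6 + (604 + 779)/(699 - 440/7) = 6 + 1383/(4453/7) = 6 + 1383*(7/4453) = 6 + 9681/4453 = 36399/4453 ≈ 8.1740)
(-1*(-7)*12)*116 + C = (-1*(-7)*12)*116 + 36399/4453 = (7*12)*116 + 36399/4453 = 84*116 + 36399/4453 = 9744 + 36399/4453 = 43426431/4453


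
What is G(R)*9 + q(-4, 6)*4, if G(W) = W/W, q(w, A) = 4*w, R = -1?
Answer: -55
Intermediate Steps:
G(W) = 1
G(R)*9 + q(-4, 6)*4 = 1*9 + (4*(-4))*4 = 9 - 16*4 = 9 - 64 = -55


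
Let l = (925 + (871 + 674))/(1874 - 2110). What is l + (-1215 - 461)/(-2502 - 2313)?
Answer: -5748757/568170 ≈ -10.118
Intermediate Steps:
l = -1235/118 (l = (925 + 1545)/(-236) = 2470*(-1/236) = -1235/118 ≈ -10.466)
l + (-1215 - 461)/(-2502 - 2313) = -1235/118 + (-1215 - 461)/(-2502 - 2313) = -1235/118 - 1676/(-4815) = -1235/118 - 1676*(-1/4815) = -1235/118 + 1676/4815 = -5748757/568170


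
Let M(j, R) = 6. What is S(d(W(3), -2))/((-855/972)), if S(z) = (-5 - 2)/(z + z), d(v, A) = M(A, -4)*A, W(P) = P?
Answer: -63/190 ≈ -0.33158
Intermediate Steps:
d(v, A) = 6*A
S(z) = -7/(2*z) (S(z) = -7*1/(2*z) = -7/(2*z))
S(d(W(3), -2))/((-855/972)) = (-7/(2*(6*(-2))))/((-855/972)) = (-7/2/(-12))/((-855*1/972)) = (-7/2*(-1/12))/(-95/108) = (7/24)*(-108/95) = -63/190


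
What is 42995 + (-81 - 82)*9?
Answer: 41528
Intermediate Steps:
42995 + (-81 - 82)*9 = 42995 - 163*9 = 42995 - 1467 = 41528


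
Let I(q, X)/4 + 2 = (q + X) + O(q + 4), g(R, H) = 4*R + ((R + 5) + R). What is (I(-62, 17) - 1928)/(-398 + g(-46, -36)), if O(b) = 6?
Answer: 2092/669 ≈ 3.1271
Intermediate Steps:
g(R, H) = 5 + 6*R (g(R, H) = 4*R + ((5 + R) + R) = 4*R + (5 + 2*R) = 5 + 6*R)
I(q, X) = 16 + 4*X + 4*q (I(q, X) = -8 + 4*((q + X) + 6) = -8 + 4*((X + q) + 6) = -8 + 4*(6 + X + q) = -8 + (24 + 4*X + 4*q) = 16 + 4*X + 4*q)
(I(-62, 17) - 1928)/(-398 + g(-46, -36)) = ((16 + 4*17 + 4*(-62)) - 1928)/(-398 + (5 + 6*(-46))) = ((16 + 68 - 248) - 1928)/(-398 + (5 - 276)) = (-164 - 1928)/(-398 - 271) = -2092/(-669) = -2092*(-1/669) = 2092/669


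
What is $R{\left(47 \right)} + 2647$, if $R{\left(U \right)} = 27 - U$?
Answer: $2627$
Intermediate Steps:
$R{\left(47 \right)} + 2647 = \left(27 - 47\right) + 2647 = -20 + 2647 = 2627$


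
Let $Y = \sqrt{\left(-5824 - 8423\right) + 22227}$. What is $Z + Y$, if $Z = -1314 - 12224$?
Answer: $-13538 + 2 \sqrt{1995} \approx -13449.0$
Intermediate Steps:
$Z = -13538$ ($Z = -1314 - 12224 = -13538$)
$Y = 2 \sqrt{1995}$ ($Y = \sqrt{\left(-5824 - 8423\right) + 22227} = \sqrt{-14247 + 22227} = \sqrt{7980} = 2 \sqrt{1995} \approx 89.331$)
$Z + Y = -13538 + 2 \sqrt{1995}$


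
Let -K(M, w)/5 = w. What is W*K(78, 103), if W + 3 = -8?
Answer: 5665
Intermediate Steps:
K(M, w) = -5*w
W = -11 (W = -3 - 8 = -11)
W*K(78, 103) = -(-55)*103 = -11*(-515) = 5665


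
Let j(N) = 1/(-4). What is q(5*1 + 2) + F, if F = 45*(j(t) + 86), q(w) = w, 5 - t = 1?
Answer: 15463/4 ≈ 3865.8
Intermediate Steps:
t = 4 (t = 5 - 1*1 = 5 - 1 = 4)
j(N) = -¼
F = 15435/4 (F = 45*(-¼ + 86) = 45*(343/4) = 15435/4 ≈ 3858.8)
q(5*1 + 2) + F = (5*1 + 2) + 15435/4 = (5 + 2) + 15435/4 = 7 + 15435/4 = 15463/4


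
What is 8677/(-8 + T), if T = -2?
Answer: -8677/10 ≈ -867.70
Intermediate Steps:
8677/(-8 + T) = 8677/(-8 - 2) = 8677/(-10) = -⅒*8677 = -8677/10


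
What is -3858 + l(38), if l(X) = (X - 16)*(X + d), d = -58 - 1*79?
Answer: -6036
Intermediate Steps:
d = -137 (d = -58 - 79 = -137)
l(X) = (-137 + X)*(-16 + X) (l(X) = (X - 16)*(X - 137) = (-16 + X)*(-137 + X) = (-137 + X)*(-16 + X))
-3858 + l(38) = -3858 + (2192 + 38**2 - 153*38) = -3858 + (2192 + 1444 - 5814) = -3858 - 2178 = -6036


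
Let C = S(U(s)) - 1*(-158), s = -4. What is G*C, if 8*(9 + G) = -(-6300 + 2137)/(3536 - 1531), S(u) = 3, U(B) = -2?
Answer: -22571717/16040 ≈ -1407.2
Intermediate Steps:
C = 161 (C = 3 - 1*(-158) = 3 + 158 = 161)
G = -140197/16040 (G = -9 + (-(-6300 + 2137)/(3536 - 1531))/8 = -9 + (-(-4163)/2005)/8 = -9 + (-1*(-4163/2005))/8 = -9 + (⅛)*(4163/2005) = -9 + 4163/16040 = -140197/16040 ≈ -8.7405)
G*C = -140197/16040*161 = -22571717/16040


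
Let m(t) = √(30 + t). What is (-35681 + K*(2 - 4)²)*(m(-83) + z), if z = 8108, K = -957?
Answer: -320338972 - 39509*I*√53 ≈ -3.2034e+8 - 2.8763e+5*I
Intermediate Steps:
(-35681 + K*(2 - 4)²)*(m(-83) + z) = (-35681 - 957*(2 - 4)²)*(√(30 - 83) + 8108) = (-35681 - 957*(-2)²)*(√(-53) + 8108) = (-35681 - 957*4)*(I*√53 + 8108) = (-35681 - 3828)*(8108 + I*√53) = -39509*(8108 + I*√53) = -320338972 - 39509*I*√53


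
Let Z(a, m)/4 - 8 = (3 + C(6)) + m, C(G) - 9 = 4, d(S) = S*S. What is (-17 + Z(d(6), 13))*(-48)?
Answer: -6288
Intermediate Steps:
d(S) = S²
C(G) = 13 (C(G) = 9 + 4 = 13)
Z(a, m) = 96 + 4*m (Z(a, m) = 32 + 4*((3 + 13) + m) = 32 + 4*(16 + m) = 32 + (64 + 4*m) = 96 + 4*m)
(-17 + Z(d(6), 13))*(-48) = (-17 + (96 + 4*13))*(-48) = (-17 + (96 + 52))*(-48) = (-17 + 148)*(-48) = 131*(-48) = -6288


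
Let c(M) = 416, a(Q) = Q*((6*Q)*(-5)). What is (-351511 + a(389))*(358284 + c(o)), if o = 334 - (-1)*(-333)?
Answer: -1754452276700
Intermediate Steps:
a(Q) = -30*Q² (a(Q) = Q*(-30*Q) = -30*Q²)
o = 1 (o = 334 - 1*333 = 334 - 333 = 1)
(-351511 + a(389))*(358284 + c(o)) = (-351511 - 30*389²)*(358284 + 416) = (-351511 - 30*151321)*358700 = (-351511 - 4539630)*358700 = -4891141*358700 = -1754452276700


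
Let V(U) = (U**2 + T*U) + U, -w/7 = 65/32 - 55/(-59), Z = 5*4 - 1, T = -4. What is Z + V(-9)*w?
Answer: -1048487/472 ≈ -2221.4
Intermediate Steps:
Z = 19 (Z = 20 - 1 = 19)
w = -39165/1888 (w = -7*(65/32 - 55/(-59)) = -7*(65*(1/32) - 55*(-1/59)) = -7*(65/32 + 55/59) = -7*5595/1888 = -39165/1888 ≈ -20.744)
V(U) = U**2 - 3*U (V(U) = (U**2 - 4*U) + U = U**2 - 3*U)
Z + V(-9)*w = 19 - 9*(-3 - 9)*(-39165/1888) = 19 - 9*(-12)*(-39165/1888) = 19 + 108*(-39165/1888) = 19 - 1057455/472 = -1048487/472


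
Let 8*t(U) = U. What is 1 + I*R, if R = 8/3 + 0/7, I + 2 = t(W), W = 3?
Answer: -10/3 ≈ -3.3333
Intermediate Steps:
t(U) = U/8
I = -13/8 (I = -2 + (⅛)*3 = -2 + 3/8 = -13/8 ≈ -1.6250)
R = 8/3 (R = 8*(⅓) + 0*(⅐) = 8/3 + 0 = 8/3 ≈ 2.6667)
1 + I*R = 1 - 13/8*8/3 = 1 - 13/3 = -10/3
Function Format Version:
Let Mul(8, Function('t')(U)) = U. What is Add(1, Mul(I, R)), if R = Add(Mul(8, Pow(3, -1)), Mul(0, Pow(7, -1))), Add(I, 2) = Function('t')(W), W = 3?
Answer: Rational(-10, 3) ≈ -3.3333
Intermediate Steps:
Function('t')(U) = Mul(Rational(1, 8), U)
I = Rational(-13, 8) (I = Add(-2, Mul(Rational(1, 8), 3)) = Add(-2, Rational(3, 8)) = Rational(-13, 8) ≈ -1.6250)
R = Rational(8, 3) (R = Add(Mul(8, Rational(1, 3)), Mul(0, Rational(1, 7))) = Add(Rational(8, 3), 0) = Rational(8, 3) ≈ 2.6667)
Add(1, Mul(I, R)) = Add(1, Mul(Rational(-13, 8), Rational(8, 3))) = Add(1, Rational(-13, 3)) = Rational(-10, 3)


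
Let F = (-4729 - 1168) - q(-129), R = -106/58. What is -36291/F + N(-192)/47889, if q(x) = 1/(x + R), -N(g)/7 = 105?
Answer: 2192432974697/357143216007 ≈ 6.1388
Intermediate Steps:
N(g) = -735 (N(g) = -7*105 = -735)
R = -53/29 (R = -106*1/58 = -53/29 ≈ -1.8276)
q(x) = 1/(-53/29 + x) (q(x) = 1/(x - 53/29) = 1/(-53/29 + x))
F = -22373189/3794 (F = (-4729 - 1168) - 29/(-53 + 29*(-129)) = -5897 - 29/(-53 - 3741) = -5897 - 29/(-3794) = -5897 - 29*(-1)/3794 = -5897 - 1*(-29/3794) = -5897 + 29/3794 = -22373189/3794 ≈ -5897.0)
-36291/F + N(-192)/47889 = -36291/(-22373189/3794) - 735/47889 = -36291*(-3794/22373189) - 735*1/47889 = 137688054/22373189 - 245/15963 = 2192432974697/357143216007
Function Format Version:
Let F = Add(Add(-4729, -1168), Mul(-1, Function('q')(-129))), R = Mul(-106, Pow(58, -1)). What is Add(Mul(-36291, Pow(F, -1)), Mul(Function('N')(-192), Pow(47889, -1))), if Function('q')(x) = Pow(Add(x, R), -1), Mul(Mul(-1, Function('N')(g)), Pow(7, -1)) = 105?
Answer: Rational(2192432974697, 357143216007) ≈ 6.1388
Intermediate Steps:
Function('N')(g) = -735 (Function('N')(g) = Mul(-7, 105) = -735)
R = Rational(-53, 29) (R = Mul(-106, Rational(1, 58)) = Rational(-53, 29) ≈ -1.8276)
Function('q')(x) = Pow(Add(Rational(-53, 29), x), -1) (Function('q')(x) = Pow(Add(x, Rational(-53, 29)), -1) = Pow(Add(Rational(-53, 29), x), -1))
F = Rational(-22373189, 3794) (F = Add(Add(-4729, -1168), Mul(-1, Mul(29, Pow(Add(-53, Mul(29, -129)), -1)))) = Add(-5897, Mul(-1, Mul(29, Pow(Add(-53, -3741), -1)))) = Add(-5897, Mul(-1, Mul(29, Pow(-3794, -1)))) = Add(-5897, Mul(-1, Mul(29, Rational(-1, 3794)))) = Add(-5897, Mul(-1, Rational(-29, 3794))) = Add(-5897, Rational(29, 3794)) = Rational(-22373189, 3794) ≈ -5897.0)
Add(Mul(-36291, Pow(F, -1)), Mul(Function('N')(-192), Pow(47889, -1))) = Add(Mul(-36291, Pow(Rational(-22373189, 3794), -1)), Mul(-735, Pow(47889, -1))) = Add(Mul(-36291, Rational(-3794, 22373189)), Mul(-735, Rational(1, 47889))) = Add(Rational(137688054, 22373189), Rational(-245, 15963)) = Rational(2192432974697, 357143216007)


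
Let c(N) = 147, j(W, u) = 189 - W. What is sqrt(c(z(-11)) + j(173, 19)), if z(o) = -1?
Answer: sqrt(163) ≈ 12.767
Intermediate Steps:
sqrt(c(z(-11)) + j(173, 19)) = sqrt(147 + (189 - 1*173)) = sqrt(147 + (189 - 173)) = sqrt(147 + 16) = sqrt(163)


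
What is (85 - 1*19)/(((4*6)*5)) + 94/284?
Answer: 1251/1420 ≈ 0.88099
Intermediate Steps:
(85 - 1*19)/(((4*6)*5)) + 94/284 = (85 - 19)/((24*5)) + 94*(1/284) = 66/120 + 47/142 = 66*(1/120) + 47/142 = 11/20 + 47/142 = 1251/1420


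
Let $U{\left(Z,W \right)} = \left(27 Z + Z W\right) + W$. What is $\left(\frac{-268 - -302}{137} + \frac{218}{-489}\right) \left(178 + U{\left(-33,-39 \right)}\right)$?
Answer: $- \frac{7083400}{66993} \approx -105.73$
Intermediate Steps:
$U{\left(Z,W \right)} = W + 27 Z + W Z$ ($U{\left(Z,W \right)} = \left(27 Z + W Z\right) + W = W + 27 Z + W Z$)
$\left(\frac{-268 - -302}{137} + \frac{218}{-489}\right) \left(178 + U{\left(-33,-39 \right)}\right) = \left(\frac{-268 - -302}{137} + \frac{218}{-489}\right) \left(178 - -357\right) = \left(\left(-268 + 302\right) \frac{1}{137} + 218 \left(- \frac{1}{489}\right)\right) \left(178 - -357\right) = \left(34 \cdot \frac{1}{137} - \frac{218}{489}\right) \left(178 + 357\right) = \left(\frac{34}{137} - \frac{218}{489}\right) 535 = \left(- \frac{13240}{66993}\right) 535 = - \frac{7083400}{66993}$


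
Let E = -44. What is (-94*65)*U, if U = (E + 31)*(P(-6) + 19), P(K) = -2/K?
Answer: 4606940/3 ≈ 1.5356e+6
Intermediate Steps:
U = -754/3 (U = (-44 + 31)*(-2/(-6) + 19) = -13*(-2*(-⅙) + 19) = -13*(⅓ + 19) = -13*58/3 = -754/3 ≈ -251.33)
(-94*65)*U = -94*65*(-754/3) = -6110*(-754/3) = 4606940/3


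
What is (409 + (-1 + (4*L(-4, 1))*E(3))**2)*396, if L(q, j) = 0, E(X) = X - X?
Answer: 162360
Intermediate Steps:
E(X) = 0
(409 + (-1 + (4*L(-4, 1))*E(3))**2)*396 = (409 + (-1 + (4*0)*0)**2)*396 = (409 + (-1 + 0*0)**2)*396 = (409 + (-1 + 0)**2)*396 = (409 + (-1)**2)*396 = (409 + 1)*396 = 410*396 = 162360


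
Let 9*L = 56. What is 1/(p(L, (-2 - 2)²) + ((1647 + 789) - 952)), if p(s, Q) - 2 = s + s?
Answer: 9/13486 ≈ 0.00066736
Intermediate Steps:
L = 56/9 (L = (⅑)*56 = 56/9 ≈ 6.2222)
p(s, Q) = 2 + 2*s (p(s, Q) = 2 + (s + s) = 2 + 2*s)
1/(p(L, (-2 - 2)²) + ((1647 + 789) - 952)) = 1/((2 + 2*(56/9)) + ((1647 + 789) - 952)) = 1/((2 + 112/9) + (2436 - 952)) = 1/(130/9 + 1484) = 1/(13486/9) = 9/13486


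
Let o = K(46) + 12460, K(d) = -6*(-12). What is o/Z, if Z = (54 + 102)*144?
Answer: 241/432 ≈ 0.55787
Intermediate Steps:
K(d) = 72
Z = 22464 (Z = 156*144 = 22464)
o = 12532 (o = 72 + 12460 = 12532)
o/Z = 12532/22464 = 12532*(1/22464) = 241/432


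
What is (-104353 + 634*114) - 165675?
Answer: -197752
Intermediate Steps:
(-104353 + 634*114) - 165675 = (-104353 + 72276) - 165675 = -32077 - 165675 = -197752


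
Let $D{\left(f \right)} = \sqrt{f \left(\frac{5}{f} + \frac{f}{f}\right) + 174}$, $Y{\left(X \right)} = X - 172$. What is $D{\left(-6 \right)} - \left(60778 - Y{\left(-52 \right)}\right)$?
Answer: $-61002 + \sqrt{173} \approx -60989.0$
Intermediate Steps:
$Y{\left(X \right)} = -172 + X$
$D{\left(f \right)} = \sqrt{174 + f \left(1 + \frac{5}{f}\right)}$ ($D{\left(f \right)} = \sqrt{f \left(\frac{5}{f} + 1\right) + 174} = \sqrt{f \left(1 + \frac{5}{f}\right) + 174} = \sqrt{174 + f \left(1 + \frac{5}{f}\right)}$)
$D{\left(-6 \right)} - \left(60778 - Y{\left(-52 \right)}\right) = \sqrt{179 - 6} - \left(60778 - \left(-172 - 52\right)\right) = \sqrt{173} - \left(60778 - -224\right) = \sqrt{173} - \left(60778 + 224\right) = \sqrt{173} - 61002 = -61002 + \sqrt{173}$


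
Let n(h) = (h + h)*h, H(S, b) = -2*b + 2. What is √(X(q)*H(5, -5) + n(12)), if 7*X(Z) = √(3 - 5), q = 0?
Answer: 2*√(3528 + 21*I*√2)/7 ≈ 16.971 + 0.071428*I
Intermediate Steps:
H(S, b) = 2 - 2*b
n(h) = 2*h² (n(h) = (2*h)*h = 2*h²)
X(Z) = I*√2/7 (X(Z) = √(3 - 5)/7 = √(-2)/7 = (I*√2)/7 = I*√2/7)
√(X(q)*H(5, -5) + n(12)) = √((I*√2/7)*(2 - 2*(-5)) + 2*12²) = √((I*√2/7)*(2 + 10) + 2*144) = √((I*√2/7)*12 + 288) = √(12*I*√2/7 + 288) = √(288 + 12*I*√2/7)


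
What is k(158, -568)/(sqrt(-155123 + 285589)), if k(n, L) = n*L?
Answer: -44872*sqrt(130466)/65233 ≈ -248.46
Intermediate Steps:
k(n, L) = L*n
k(158, -568)/(sqrt(-155123 + 285589)) = (-568*158)/(sqrt(-155123 + 285589)) = -89744*sqrt(130466)/130466 = -44872*sqrt(130466)/65233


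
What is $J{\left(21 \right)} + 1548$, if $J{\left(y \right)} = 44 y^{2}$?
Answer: $20952$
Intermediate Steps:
$J{\left(21 \right)} + 1548 = 44 \cdot 21^{2} + 1548 = 44 \cdot 441 + 1548 = 19404 + 1548 = 20952$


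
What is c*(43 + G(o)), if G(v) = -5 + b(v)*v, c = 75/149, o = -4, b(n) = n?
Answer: 4050/149 ≈ 27.181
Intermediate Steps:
c = 75/149 (c = 75*(1/149) = 75/149 ≈ 0.50336)
G(v) = -5 + v² (G(v) = -5 + v*v = -5 + v²)
c*(43 + G(o)) = 75*(43 + (-5 + (-4)²))/149 = 75*(43 + (-5 + 16))/149 = 75*(43 + 11)/149 = (75/149)*54 = 4050/149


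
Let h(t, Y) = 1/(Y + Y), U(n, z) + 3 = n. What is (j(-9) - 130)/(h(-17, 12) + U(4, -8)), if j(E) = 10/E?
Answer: -1888/15 ≈ -125.87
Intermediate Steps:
U(n, z) = -3 + n
h(t, Y) = 1/(2*Y)
(j(-9) - 130)/(h(-17, 12) + U(4, -8)) = (10/(-9) - 130)/((½)/12 + (-3 + 4)) = (10*(-⅑) - 130)/((½)*(1/12) + 1) = (-10/9 - 130)/(1/24 + 1) = -1180/(9*25/24) = -1180/9*24/25 = -1888/15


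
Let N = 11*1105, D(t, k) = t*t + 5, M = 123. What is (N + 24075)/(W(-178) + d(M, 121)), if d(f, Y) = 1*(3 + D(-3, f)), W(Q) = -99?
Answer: -18115/41 ≈ -441.83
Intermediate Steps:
D(t, k) = 5 + t**2 (D(t, k) = t**2 + 5 = 5 + t**2)
d(f, Y) = 17 (d(f, Y) = 1*(3 + (5 + (-3)**2)) = 1*(3 + (5 + 9)) = 1*(3 + 14) = 1*17 = 17)
N = 12155
(N + 24075)/(W(-178) + d(M, 121)) = (12155 + 24075)/(-99 + 17) = 36230/(-82) = 36230*(-1/82) = -18115/41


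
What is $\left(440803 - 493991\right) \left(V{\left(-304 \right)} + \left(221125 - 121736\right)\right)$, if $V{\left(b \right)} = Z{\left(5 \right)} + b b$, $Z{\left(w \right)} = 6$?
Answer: $-10202043468$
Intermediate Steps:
$V{\left(b \right)} = 6 + b^{2}$ ($V{\left(b \right)} = 6 + b b = 6 + b^{2}$)
$\left(440803 - 493991\right) \left(V{\left(-304 \right)} + \left(221125 - 121736\right)\right) = \left(440803 - 493991\right) \left(\left(6 + \left(-304\right)^{2}\right) + \left(221125 - 121736\right)\right) = - 53188 \left(\left(6 + 92416\right) + \left(221125 - 121736\right)\right) = - 53188 \left(92422 + 99389\right) = \left(-53188\right) 191811 = -10202043468$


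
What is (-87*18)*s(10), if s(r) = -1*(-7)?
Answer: -10962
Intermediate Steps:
s(r) = 7
(-87*18)*s(10) = -87*18*7 = -1566*7 = -10962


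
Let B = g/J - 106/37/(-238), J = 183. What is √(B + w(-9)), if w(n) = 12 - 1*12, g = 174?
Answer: √69457443881/268583 ≈ 0.98125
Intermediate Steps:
w(n) = 0 (w(n) = 12 - 12 = 0)
B = 258607/268583 (B = 174/183 - 106/37/(-238) = 174*(1/183) - 106*1/37*(-1/238) = 58/61 - 106/37*(-1/238) = 58/61 + 53/4403 = 258607/268583 ≈ 0.96286)
√(B + w(-9)) = √(258607/268583 + 0) = √(258607/268583) = √69457443881/268583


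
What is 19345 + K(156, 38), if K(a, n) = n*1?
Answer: 19383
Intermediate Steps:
K(a, n) = n
19345 + K(156, 38) = 19345 + 38 = 19383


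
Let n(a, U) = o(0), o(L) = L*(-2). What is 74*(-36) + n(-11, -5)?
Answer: -2664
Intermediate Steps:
o(L) = -2*L
n(a, U) = 0 (n(a, U) = -2*0 = 0)
74*(-36) + n(-11, -5) = 74*(-36) + 0 = -2664 + 0 = -2664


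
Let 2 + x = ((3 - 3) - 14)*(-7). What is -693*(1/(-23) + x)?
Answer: -1529451/23 ≈ -66498.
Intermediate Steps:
x = 96 (x = -2 + ((3 - 3) - 14)*(-7) = -2 + (0 - 14)*(-7) = -2 - 14*(-7) = -2 + 98 = 96)
-693*(1/(-23) + x) = -693*(1/(-23) + 96) = -693*(-1/23 + 96) = -693*2207/23 = -1529451/23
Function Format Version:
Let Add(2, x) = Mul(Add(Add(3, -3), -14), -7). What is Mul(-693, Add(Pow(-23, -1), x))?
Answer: Rational(-1529451, 23) ≈ -66498.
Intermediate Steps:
x = 96 (x = Add(-2, Mul(Add(Add(3, -3), -14), -7)) = Add(-2, Mul(Add(0, -14), -7)) = Add(-2, Mul(-14, -7)) = Add(-2, 98) = 96)
Mul(-693, Add(Pow(-23, -1), x)) = Mul(-693, Add(Pow(-23, -1), 96)) = Mul(-693, Add(Rational(-1, 23), 96)) = Mul(-693, Rational(2207, 23)) = Rational(-1529451, 23)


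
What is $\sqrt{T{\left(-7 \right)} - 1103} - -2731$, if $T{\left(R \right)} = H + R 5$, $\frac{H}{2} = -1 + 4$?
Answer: $2731 + 2 i \sqrt{283} \approx 2731.0 + 33.645 i$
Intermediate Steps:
$H = 6$ ($H = 2 \left(-1 + 4\right) = 2 \cdot 3 = 6$)
$T{\left(R \right)} = 6 + 5 R$ ($T{\left(R \right)} = 6 + R 5 = 6 + 5 R$)
$\sqrt{T{\left(-7 \right)} - 1103} - -2731 = \sqrt{\left(6 + 5 \left(-7\right)\right) - 1103} - -2731 = \sqrt{\left(6 - 35\right) - 1103} + 2731 = \sqrt{-29 - 1103} + 2731 = \sqrt{-1132} + 2731 = 2 i \sqrt{283} + 2731 = 2731 + 2 i \sqrt{283}$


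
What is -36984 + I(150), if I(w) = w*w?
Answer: -14484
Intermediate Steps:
I(w) = w²
-36984 + I(150) = -36984 + 150² = -36984 + 22500 = -14484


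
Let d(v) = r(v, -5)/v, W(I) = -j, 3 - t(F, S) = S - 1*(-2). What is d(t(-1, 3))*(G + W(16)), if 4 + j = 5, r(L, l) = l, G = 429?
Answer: 1070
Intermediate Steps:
j = 1 (j = -4 + 5 = 1)
t(F, S) = 1 - S (t(F, S) = 3 - (S - 1*(-2)) = 3 - (S + 2) = 3 - (2 + S) = 3 + (-2 - S) = 1 - S)
W(I) = -1 (W(I) = -1*1 = -1)
d(v) = -5/v
d(t(-1, 3))*(G + W(16)) = (-5/(1 - 1*3))*(429 - 1) = -5/(1 - 3)*428 = -5/(-2)*428 = -5*(-½)*428 = (5/2)*428 = 1070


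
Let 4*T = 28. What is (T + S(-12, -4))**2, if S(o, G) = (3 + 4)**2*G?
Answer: 35721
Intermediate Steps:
S(o, G) = 49*G (S(o, G) = 7**2*G = 49*G)
T = 7 (T = (1/4)*28 = 7)
(T + S(-12, -4))**2 = (7 + 49*(-4))**2 = (7 - 196)**2 = (-189)**2 = 35721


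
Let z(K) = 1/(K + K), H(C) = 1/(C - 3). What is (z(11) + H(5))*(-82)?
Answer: -492/11 ≈ -44.727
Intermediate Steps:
H(C) = 1/(-3 + C)
z(K) = 1/(2*K)
(z(11) + H(5))*(-82) = ((½)/11 + 1/(-3 + 5))*(-82) = ((½)*(1/11) + 1/2)*(-82) = (1/22 + ½)*(-82) = (6/11)*(-82) = -492/11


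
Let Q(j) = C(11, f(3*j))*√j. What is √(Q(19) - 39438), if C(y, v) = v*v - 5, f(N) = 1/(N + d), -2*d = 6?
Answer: √(-115001208 - 14579*√19)/54 ≈ 198.65*I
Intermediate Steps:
d = -3 (d = -½*6 = -3)
f(N) = 1/(-3 + N) (f(N) = 1/(N - 3) = 1/(-3 + N))
C(y, v) = -5 + v² (C(y, v) = v² - 5 = -5 + v²)
Q(j) = √j*(-5 + (-3 + 3*j)⁻²) (Q(j) = (-5 + (1/(-3 + 3*j))²)*√j = (-5 + (-3 + 3*j)⁻²)*√j = √j*(-5 + (-3 + 3*j)⁻²))
√(Q(19) - 39438) = √((-5*√19 + √19/(9*(-1 + 19)²)) - 39438) = √((-5*√19 + (⅑)*√19/18²) - 39438) = √((-5*√19 + (⅑)*√19*(1/324)) - 39438) = √((-5*√19 + √19/2916) - 39438) = √(-14579*√19/2916 - 39438) = √(-39438 - 14579*√19/2916)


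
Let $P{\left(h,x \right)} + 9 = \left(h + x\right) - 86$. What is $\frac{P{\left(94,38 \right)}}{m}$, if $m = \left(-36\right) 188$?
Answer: $- \frac{37}{6768} \approx -0.0054669$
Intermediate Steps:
$P{\left(h,x \right)} = -95 + h + x$ ($P{\left(h,x \right)} = -9 - \left(86 - h - x\right) = -9 + \left(-86 + h + x\right) = -95 + h + x$)
$m = -6768$
$\frac{P{\left(94,38 \right)}}{m} = \frac{-95 + 94 + 38}{-6768} = 37 \left(- \frac{1}{6768}\right) = - \frac{37}{6768}$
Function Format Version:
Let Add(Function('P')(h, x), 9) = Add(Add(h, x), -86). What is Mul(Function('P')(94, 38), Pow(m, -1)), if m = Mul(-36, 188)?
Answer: Rational(-37, 6768) ≈ -0.0054669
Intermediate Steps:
Function('P')(h, x) = Add(-95, h, x) (Function('P')(h, x) = Add(-9, Add(Add(h, x), -86)) = Add(-9, Add(-86, h, x)) = Add(-95, h, x))
m = -6768
Mul(Function('P')(94, 38), Pow(m, -1)) = Mul(Add(-95, 94, 38), Pow(-6768, -1)) = Mul(37, Rational(-1, 6768)) = Rational(-37, 6768)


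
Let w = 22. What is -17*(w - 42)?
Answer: 340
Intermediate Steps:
-17*(w - 42) = -17*(22 - 42) = -17*(-20) = 340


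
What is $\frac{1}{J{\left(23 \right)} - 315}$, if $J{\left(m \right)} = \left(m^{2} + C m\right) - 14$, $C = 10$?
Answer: $\frac{1}{430} \approx 0.0023256$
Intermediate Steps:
$J{\left(m \right)} = -14 + m^{2} + 10 m$ ($J{\left(m \right)} = \left(m^{2} + 10 m\right) - 14 = -14 + m^{2} + 10 m$)
$\frac{1}{J{\left(23 \right)} - 315} = \frac{1}{\left(-14 + 23^{2} + 10 \cdot 23\right) - 315} = \frac{1}{\left(-14 + 529 + 230\right) - 315} = \frac{1}{745 - 315} = \frac{1}{430}$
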